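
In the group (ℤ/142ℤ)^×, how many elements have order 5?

4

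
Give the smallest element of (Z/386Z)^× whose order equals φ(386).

5

φ(386) = φ(2)·φ(193) = 1·192 = 192 = 2^6 · 3.
Test candidates g = 2, 3, … against the prime factors q ∈ {2, 3} of φ(386): g is a generator iff g^(192/q) ≢ 1 for every such q.
g = 2: gcd(2, 386) = 2 > 1, not a unit — skip.
g = 3: 3^96 ≡ 1 — hits 1, so not a primitive root.
g = 4: gcd(4, 386) = 2 > 1, not a unit — skip.
g = 5: 5^96 ≡ 385; 5^64 ≡ 277 — none is 1, so 5 is a primitive root.
Hence the least primitive root of 386 is 5.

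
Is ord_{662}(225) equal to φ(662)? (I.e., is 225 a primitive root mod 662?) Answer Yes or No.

φ(662) = φ(2)·φ(331) = 1·330 = 330 = 2 · 3 · 5 · 11.
225 is a primitive root mod 662 iff 225^(φ(662)/q) ≢ 1 for every prime q | φ(662), i.e. q ∈ {2, 3, 5, 11}.
225^165 ≡ 1 (mod 662)  [q = 2: ≡ 1 ✗]
225^110 ≡ 1 (mod 662)  [q = 3: ≡ 1 ✗]
225^66 ≡ 481 (mod 662)  [q = 5: ≢ 1 ✓]
225^30 ≡ 601 (mod 662)  [q = 11: ≢ 1 ✓]
Since 225^165 ≡ 1, the order of 225 divides 165 < 330, so 225 is not a primitive root.

No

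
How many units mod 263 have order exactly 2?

φ(263) = 263 − 1 = 262 = 2 · 131.
In a cyclic group of order 262, there are φ(d) elements of order d for each divisor d of 262, and zero for non-divisors.
2 | 262, and φ(2) = 2 − 1 = 1.

1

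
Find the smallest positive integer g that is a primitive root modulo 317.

2

φ(317) = 317 − 1 = 316 = 2^2 · 79.
g is a primitive root iff g^(316/q) ≢ 1 (mod 317) for each prime q ∈ {2, 79}.
g = 2: 2^158 ≡ 316; 2^4 ≡ 16 — none is 1, so 2 is a primitive root.
Hence the least primitive root of 317 is 2.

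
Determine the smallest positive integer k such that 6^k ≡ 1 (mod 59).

58

The order of 6 must divide φ(59) = 59 − 1 = 58 = 2 · 29.
Divisors of 58: 1, 2, 29, 58.
Test each divisor d:
6^1 ≡ 6 (mod 59)
6^2 ≡ 36 (mod 59)
6^29 ≡ 58 (mod 59)
6^58 ≡ 1 (mod 59) ✓
So ord_59(6) = 58.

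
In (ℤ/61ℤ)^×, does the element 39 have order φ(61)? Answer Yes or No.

No

φ(61) = 61 − 1 = 60 = 2^2 · 3 · 5.
39 is a primitive root mod 61 iff 39^(φ(61)/q) ≢ 1 for every prime q | φ(61), i.e. q ∈ {2, 3, 5}.
39^30 ≡ 1 (mod 61)  [q = 2: ≡ 1 ✗]
39^20 ≡ 47 (mod 61)  [q = 3: ≢ 1 ✓]
39^12 ≡ 9 (mod 61)  [q = 5: ≢ 1 ✓]
39^30 ≡ 1 shows ord(39) | 30, strictly less than φ(61); not a primitive root.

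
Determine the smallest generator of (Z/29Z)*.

2

φ(29) = 29 − 1 = 28 = 2^2 · 7.
g is a primitive root iff g^(28/q) ≢ 1 (mod 29) for each prime q ∈ {2, 7}.
g = 2: 2^14 ≡ 28; 2^4 ≡ 16 — none is 1, so 2 is a primitive root.
So 2 is the smallest generator of (Z/29Z)^×.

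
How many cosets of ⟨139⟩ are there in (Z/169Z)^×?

4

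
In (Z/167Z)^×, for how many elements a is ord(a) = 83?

φ(167) = 167 − 1 = 166 = 2 · 83.
Since (Z/167Z)^× is cyclic of order 166, the number of elements of order d is φ(d) when d | 166 and 0 otherwise.
83 | 166, and φ(83) = 83 − 1 = 82.

82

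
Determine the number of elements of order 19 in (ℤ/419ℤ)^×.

18

φ(419) = 419 − 1 = 418 = 2 · 11 · 19.
Since (Z/419Z)^× is cyclic of order 418, the number of elements of order d is φ(d) when d | 418 and 0 otherwise.
19 | 418, and φ(19) = 19 − 1 = 18.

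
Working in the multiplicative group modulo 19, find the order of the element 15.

By Lagrange's theorem, ord_19(15) divides φ(19) = 19 − 1 = 18 = 2 · 3^2.
Divisors of 18: 1, 2, 3, 6, 9, 18.
Check 15^d mod 19 for each divisor in increasing order:
15^1 ≡ 15 (mod 19)
15^2 ≡ 16 (mod 19)
15^3 ≡ 12 (mod 19)
15^6 ≡ 11 (mod 19)
15^9 ≡ 18 (mod 19)
15^18 ≡ 1 (mod 19) ✓
The smallest such exponent is 18, so the order of 15 is 18.

18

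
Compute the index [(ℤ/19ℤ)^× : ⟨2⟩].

The order of 2 must divide φ(19) = 19 − 1 = 18 = 2 · 3^2.
Divisors of 18: 1, 2, 3, 6, 9, 18.
Compute 2^d (mod 19) for the divisors d until we hit 1:
2^1 ≡ 2 (mod 19)
2^2 ≡ 4 (mod 19)
2^3 ≡ 8 (mod 19)
2^6 ≡ 7 (mod 19)
2^9 ≡ 18 (mod 19)
2^18 ≡ 1 (mod 19) ✓
Thus |⟨2⟩| = ord(2) = 18.
Index = |(Z/19Z)^×| / |⟨2⟩| = 18 / 18 = 1.

1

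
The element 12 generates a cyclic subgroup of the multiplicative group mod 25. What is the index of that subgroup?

1

ord(12) | φ(25) = φ(5^2) = 5·(5−1) = 20 = 2^2 · 5.
Divisors of 20: 1, 2, 4, 5, 10, 20.
Compute 12^d (mod 25) for the divisors d until we hit 1:
12^1 ≡ 12 (mod 25)
12^2 ≡ 19 (mod 25)
12^4 ≡ 11 (mod 25)
12^5 ≡ 7 (mod 25)
12^10 ≡ 24 (mod 25)
12^20 ≡ 1 (mod 25) ✓
So ord_25(12) = 20, hence |⟨12⟩| = 20.
Index = |(Z/25Z)^×| / |⟨12⟩| = 20 / 20 = 1.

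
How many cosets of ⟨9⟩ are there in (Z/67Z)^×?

6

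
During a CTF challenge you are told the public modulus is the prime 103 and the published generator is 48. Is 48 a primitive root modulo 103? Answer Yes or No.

φ(103) = 103 − 1 = 102 = 2 · 3 · 17.
It suffices to check that the order of 48 is not a proper divisor of 102: compute 48^(102/q) for q ∈ {2, 3, 17}.
48^51 ≡ 102 (mod 103)  [q = 2: ≢ 1 ✓]
48^34 ≡ 46 (mod 103)  [q = 3: ≢ 1 ✓]
48^6 ≡ 76 (mod 103)  [q = 17: ≢ 1 ✓]
Every test exponent gives a nontrivial residue, hence 48 generates the full group.

Yes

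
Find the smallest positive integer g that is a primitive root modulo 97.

5

φ(97) = 97 − 1 = 96 = 2^5 · 3.
g is a primitive root iff g^(96/q) ≢ 1 (mod 97) for each prime q ∈ {2, 3}.
g = 2: 2^48 ≡ 1 — hits 1, so not a primitive root.
g = 3: 3^48 ≡ 1 — hits 1, so not a primitive root.
g = 4: 4^48 ≡ 1 — hits 1, so not a primitive root.
g = 5: 5^48 ≡ 96; 5^32 ≡ 35 — none is 1, so 5 is a primitive root.
The smallest primitive root modulo 97 is 5.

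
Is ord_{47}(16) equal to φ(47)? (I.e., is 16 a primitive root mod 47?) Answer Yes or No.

φ(47) = 47 − 1 = 46 = 2 · 23.
Test 16^(46/q) mod 47 for each prime factor q of 46:
16^23 ≡ 1 (mod 47)  [q = 2: ≡ 1 ✗]
16^2 ≡ 21 (mod 47)  [q = 23: ≢ 1 ✓]
16^23 ≡ 1 shows ord(16) | 23, strictly less than φ(47); not a primitive root.

No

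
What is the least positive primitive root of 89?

φ(89) = 89 − 1 = 88 = 2^3 · 11.
g is a primitive root iff g^(88/q) ≢ 1 (mod 89) for each prime q ∈ {2, 11}.
g = 2: 2^44 ≡ 1 — hits 1, so not a primitive root.
g = 3: 3^44 ≡ 88; 3^8 ≡ 64 — none is 1, so 3 is a primitive root.
The smallest primitive root modulo 89 is 3.

3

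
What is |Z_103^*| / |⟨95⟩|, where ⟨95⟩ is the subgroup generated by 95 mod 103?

By Lagrange's theorem, ord_103(95) divides φ(103) = 103 − 1 = 102 = 2 · 3 · 17.
Divisors of 102: 1, 2, 3, 6, 17, 34, 51, 102.
Test each divisor d:
95^1 ≡ 95 (mod 103)
95^2 ≡ 64 (mod 103)
95^3 ≡ 3 (mod 103)
95^6 ≡ 9 (mod 103)
95^17 ≡ 102 (mod 103)
95^34 ≡ 1 (mod 103) ✓
So ord_103(95) = 34, hence |⟨95⟩| = 34.
Index = |(Z/103Z)^×| / |⟨95⟩| = 102 / 34 = 3.

3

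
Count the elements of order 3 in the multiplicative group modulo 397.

2

φ(397) = 397 − 1 = 396 = 2^2 · 3^2 · 11.
Since (Z/397Z)^× is cyclic of order 396, the number of elements of order d is φ(d) when d | 396 and 0 otherwise.
3 | 396, and φ(3) = 3 − 1 = 2.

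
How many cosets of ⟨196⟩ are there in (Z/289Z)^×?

Since 196 ∈ (Z/289Z)^×, its order divides φ(289) = φ(17^2) = 17·(17−1) = 272 = 2^4 · 17.
Divisors of 272: 1, 2, 4, 8, 16, 17, 34, 68, 136, 272.
Test each divisor d:
196^1 ≡ 196
196^2 ≡ 268
196^4 ≡ 152
196^8 ≡ 273
196^16 ≡ 256
196^17 ≡ 179
196^34 ≡ 251
196^68 ≡ 288
196^136 ≡ 1
Thus |⟨196⟩| = ord(196) = 136.
[(Z/289Z)^× : ⟨196⟩] = 272/136 = 2.

2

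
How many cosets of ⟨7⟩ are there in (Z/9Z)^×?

ord(7) | φ(9) = φ(3^2) = 3·(3−1) = 6 = 2 · 3.
Divisors of 6: 1, 2, 3, 6.
Evaluate successive powers at the divisors of 6:
7^1 ≡ 7 (mod 9)
7^2 ≡ 4 (mod 9)
7^3 ≡ 1 (mod 9) ✓
Thus |⟨7⟩| = ord(7) = 3.
Index = |(Z/9Z)^×| / |⟨7⟩| = 6 / 3 = 2.

2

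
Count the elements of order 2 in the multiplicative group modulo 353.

φ(353) = 353 − 1 = 352 = 2^5 · 11.
(Z/353Z)^× is cyclic (|G| = 352); a cyclic group of order m has exactly φ(d) elements of each order d | m, and none otherwise.
2 | 352, and φ(2) = 2 − 1 = 1.

1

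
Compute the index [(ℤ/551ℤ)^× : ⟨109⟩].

4

By Lagrange's theorem, ord_551(109) divides φ(551) = φ(19·29) = (19−1)·(29−1) = 18·28 = 504 = 2^3 · 3^2 · 7.
Divisors of 504: 1, 2, 3, 4, 6, 7, 8, 9, 12, 14, 18, 21, 24, 28, 36, 42, 56, 63, 72, 84, 126, 168, 252, 504.
Test each divisor d:
109^1 ≡ 109 (mod 551)
109^2 ≡ 310 (mod 551)
109^3 ≡ 179 (mod 551)
109^4 ≡ 226 (mod 551)
109^6 ≡ 83 (mod 551)
109^7 ≡ 231 (mod 551)
109^8 ≡ 384 (mod 551)
109^9 ≡ 531 (mod 551)
109^12 ≡ 277 (mod 551)
109^14 ≡ 465 (mod 551)
109^18 ≡ 400 (mod 551)
109^21 ≡ 521 (mod 551)
109^24 ≡ 140 (mod 551)
109^28 ≡ 233 (mod 551)
109^36 ≡ 210 (mod 551)
109^42 ≡ 349 (mod 551)
109^56 ≡ 291 (mod 551)
109^63 ≡ 550 (mod 551)
109^72 ≡ 20 (mod 551)
109^84 ≡ 30 (mod 551)
109^126 ≡ 1 (mod 551) ✓
The order of 109 is 126, so the subgroup it generates has 126 elements.
The index is φ(551) / ord(109) = 504 / 126 = 4.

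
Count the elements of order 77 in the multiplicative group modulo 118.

0

φ(118) = φ(2)·φ(59) = 1·58 = 58 = 2 · 29.
(Z/118Z)^× is cyclic (|G| = 58); a cyclic group of order m has exactly φ(d) elements of each order d | m, and none otherwise.
77 does not divide 58, so no element of (Z/118Z)^× has order 77.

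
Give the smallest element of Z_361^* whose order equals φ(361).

φ(361) = φ(19^2) = 19·(19−1) = 342 = 2 · 3^2 · 19.
Test candidates g = 2, 3, … against the prime factors q ∈ {2, 3, 19} of φ(361): g is a generator iff g^(342/q) ≢ 1 for every such q.
g = 2: 2^171 ≡ 360; 2^114 ≡ 292; 2^18 ≡ 58 — none is 1, so 2 is a primitive root.
So 2 is the smallest generator of (Z/361Z)^×.

2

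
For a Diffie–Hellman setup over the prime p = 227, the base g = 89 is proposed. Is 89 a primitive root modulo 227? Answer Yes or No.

No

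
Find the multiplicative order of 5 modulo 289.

By Lagrange's theorem, ord_289(5) divides φ(289) = φ(17^2) = 17·(17−1) = 272 = 2^4 · 17.
Divisors of 272: 1, 2, 4, 8, 16, 17, 34, 68, 136, 272.
Test each divisor d:
5^1 ≡ 5 (mod 289)
5^2 ≡ 25 (mod 289)
5^4 ≡ 47 (mod 289)
5^8 ≡ 186 (mod 289)
5^16 ≡ 205 (mod 289)
5^17 ≡ 158 (mod 289)
5^34 ≡ 110 (mod 289)
5^68 ≡ 251 (mod 289)
5^136 ≡ 288 (mod 289)
5^272 ≡ 1 (mod 289) ✓
The smallest such exponent is 272, so the order of 5 is 272.

272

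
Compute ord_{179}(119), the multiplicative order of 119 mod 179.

178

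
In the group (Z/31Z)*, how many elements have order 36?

0

φ(31) = 31 − 1 = 30 = 2 · 3 · 5.
Since (Z/31Z)^× is cyclic of order 30, the number of elements of order d is φ(d) when d | 30 and 0 otherwise.
Here 30 is not a multiple of 36, so there are no elements of order 36.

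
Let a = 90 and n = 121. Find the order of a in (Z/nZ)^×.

110

ord(90) | φ(121) = φ(11^2) = 11·(11−1) = 110 = 2 · 5 · 11.
Divisors of 110: 1, 2, 5, 10, 11, 22, 55, 110.
Test each divisor d:
90^1 ≡ 90 (mod 121)
90^2 ≡ 114 (mod 121)
90^5 ≡ 54 (mod 121)
90^10 ≡ 12 (mod 121)
90^11 ≡ 112 (mod 121)
90^22 ≡ 81 (mod 121)
90^55 ≡ 120 (mod 121)
90^110 ≡ 1 (mod 121) ✓
So ord_121(90) = 110.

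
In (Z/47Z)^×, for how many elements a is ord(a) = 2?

1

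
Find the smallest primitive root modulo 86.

3

φ(86) = φ(2)·φ(43) = 1·42 = 42 = 2 · 3 · 7.
Test candidates g = 2, 3, … against the prime factors q ∈ {2, 3, 7} of φ(86): g is a generator iff g^(42/q) ≢ 1 for every such q.
g = 2: gcd(2, 86) = 2 > 1, not a unit — skip.
g = 3: 3^21 ≡ 85; 3^14 ≡ 79; 3^6 ≡ 41 — none is 1, so 3 is a primitive root.
The smallest primitive root modulo 86 is 3.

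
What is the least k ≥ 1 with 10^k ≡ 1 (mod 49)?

42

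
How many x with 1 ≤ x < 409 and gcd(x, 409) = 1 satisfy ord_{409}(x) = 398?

0

φ(409) = 409 − 1 = 408 = 2^3 · 3 · 17.
Since (Z/409Z)^× is cyclic of order 408, the number of elements of order d is φ(d) when d | 408 and 0 otherwise.
Here 408 is not a multiple of 398, so there are no elements of order 398.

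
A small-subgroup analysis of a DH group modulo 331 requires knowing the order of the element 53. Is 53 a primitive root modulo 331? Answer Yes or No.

No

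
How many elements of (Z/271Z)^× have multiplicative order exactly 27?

18

φ(271) = 271 − 1 = 270 = 2 · 3^3 · 5.
(Z/271Z)^× is cyclic (|G| = 270); a cyclic group of order m has exactly φ(d) elements of each order d | m, and none otherwise.
27 = 3^3 divides 270, and φ(27) = 18.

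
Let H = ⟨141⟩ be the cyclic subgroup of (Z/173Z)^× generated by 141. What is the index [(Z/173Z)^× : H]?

By Lagrange's theorem, ord_173(141) divides φ(173) = 173 − 1 = 172 = 2^2 · 43.
Divisors of 172: 1, 2, 4, 43, 86, 172.
Compute 141^d (mod 173) for the divisors d until we hit 1:
141^1 ≡ 141 (mod 173)
141^2 ≡ 159 (mod 173)
141^4 ≡ 23 (mod 173)
141^43 ≡ 93 (mod 173)
141^86 ≡ 172 (mod 173)
141^172 ≡ 1 (mod 173) ✓
The order of 141 is 172, so the subgroup it generates has 172 elements.
The index is φ(173) / ord(141) = 172 / 172 = 1.

1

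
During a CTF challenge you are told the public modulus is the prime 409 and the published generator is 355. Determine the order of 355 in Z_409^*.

The order of 355 must divide φ(409) = 409 − 1 = 408 = 2^3 · 3 · 17.
Divisors of 408: 1, 2, 3, 4, 6, 8, 12, 17, 24, 34, 51, 68, 102, 136, 204, 408.
Evaluate successive powers at the divisors of 408:
355^1 ≡ 355
355^2 ≡ 53
355^3 ≡ 1
Therefore the multiplicative order of 355 modulo 409 is 3.

3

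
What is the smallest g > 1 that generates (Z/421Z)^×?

2

φ(421) = 421 − 1 = 420 = 2^2 · 3 · 5 · 7.
Test candidates g = 2, 3, … against the prime factors q ∈ {2, 3, 5, 7} of φ(421): g is a generator iff g^(420/q) ≢ 1 for every such q.
g = 2: 2^210 ≡ 420; 2^140 ≡ 400; 2^84 ≡ 279; 2^60 ≡ 370 — none is 1, so 2 is a primitive root.
Hence the least primitive root of 421 is 2.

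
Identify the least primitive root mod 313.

10

φ(313) = 313 − 1 = 312 = 2^3 · 3 · 13.
Test candidates g = 2, 3, … against the prime factors q ∈ {2, 3, 13} of φ(313): g is a generator iff g^(312/q) ≢ 1 for every such q.
g = 2: 2^156 ≡ 1 — hits 1, so not a primitive root.
g = 3: 3^156 ≡ 1 — hits 1, so not a primitive root.
g = 4: 4^156 ≡ 1 — hits 1, so not a primitive root.
g = 5: 5^156 ≡ 312; 5^104 ≡ 1 — hits 1, so not a primitive root.
g = 6: 6^156 ≡ 1 — hits 1, so not a primitive root.
g = 7: 7^156 ≡ 312; 7^104 ≡ 1 — hits 1, so not a primitive root.
g = 8: 8^156 ≡ 1 — hits 1, so not a primitive root.
g = 9: 9^156 ≡ 1 — hits 1, so not a primitive root.
g = 10: 10^156 ≡ 312; 10^104 ≡ 214; 10^24 ≡ 103 — none is 1, so 10 is a primitive root.
So 10 is the smallest generator of (Z/313Z)^×.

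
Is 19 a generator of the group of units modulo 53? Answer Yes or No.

Yes

φ(53) = 53 − 1 = 52 = 2^2 · 13.
19 is a primitive root mod 53 iff 19^(φ(53)/q) ≢ 1 for every prime q | φ(53), i.e. q ∈ {2, 13}.
19^26 ≡ 52 (mod 53)  [q = 2: ≢ 1 ✓]
19^4 ≡ 47 (mod 53)  [q = 13: ≢ 1 ✓]
All checks pass, so 19 has order 52 and is a primitive root modulo 53.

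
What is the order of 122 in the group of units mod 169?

Since 122 ∈ (Z/169Z)^×, its order divides φ(169) = φ(13^2) = 13·(13−1) = 156 = 2^2 · 3 · 13.
Divisors of 156: 1, 2, 3, 4, 6, 12, 13, 26, 39, 52, 78, 156.
Test each divisor d:
122^1 ≡ 122
122^2 ≡ 12
122^3 ≡ 112
122^4 ≡ 144
122^6 ≡ 38
122^12 ≡ 92
122^13 ≡ 70
122^26 ≡ 168
122^39 ≡ 99
122^52 ≡ 1
Hence ord(122) = 52.

52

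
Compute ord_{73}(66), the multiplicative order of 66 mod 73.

ord(66) | φ(73) = 73 − 1 = 72 = 2^3 · 3^2.
Divisors of 72: 1, 2, 3, 4, 6, 8, 9, 12, 18, 24, 36, 72.
Evaluate successive powers at the divisors of 72:
66^1 ≡ 66
66^2 ≡ 49
66^3 ≡ 22
66^4 ≡ 65
66^6 ≡ 46
66^8 ≡ 64
66^9 ≡ 63
66^12 ≡ 72
66^18 ≡ 27
66^24 ≡ 1
The smallest such exponent is 24, so the order of 66 is 24.

24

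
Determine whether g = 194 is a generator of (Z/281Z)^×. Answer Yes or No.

φ(281) = 281 − 1 = 280 = 2^3 · 5 · 7.
194 is a primitive root mod 281 iff 194^(φ(281)/q) ≢ 1 for every prime q | φ(281), i.e. q ∈ {2, 5, 7}.
194^140 ≡ 280 (mod 281)  [q = 2: ≢ 1 ✓]
194^56 ≡ 153 (mod 281)  [q = 5: ≢ 1 ✓]
194^40 ≡ 59 (mod 281)  [q = 7: ≢ 1 ✓]
None equal 1, so ord_281(194) = 280: 194 is a primitive root.

Yes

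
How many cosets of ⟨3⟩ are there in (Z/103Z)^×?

ord(3) | φ(103) = 103 − 1 = 102 = 2 · 3 · 17.
Divisors of 102: 1, 2, 3, 6, 17, 34, 51, 102.
Evaluate successive powers at the divisors of 102:
3^1 ≡ 3
3^2 ≡ 9
3^3 ≡ 27
3^6 ≡ 8
3^17 ≡ 102
3^34 ≡ 1
The order of 3 is 34, so the subgroup it generates has 34 elements.
[(Z/103Z)^× : ⟨3⟩] = 102/34 = 3.

3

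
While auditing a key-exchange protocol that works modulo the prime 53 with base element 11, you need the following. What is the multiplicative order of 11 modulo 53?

26

Since 11 ∈ (Z/53Z)^×, its order divides φ(53) = 53 − 1 = 52 = 2^2 · 13.
Divisors of 52: 1, 2, 4, 13, 26, 52.
Check 11^d mod 53 for each divisor in increasing order:
11^1 ≡ 11 (mod 53)
11^2 ≡ 15 (mod 53)
11^4 ≡ 13 (mod 53)
11^13 ≡ 52 (mod 53)
11^26 ≡ 1 (mod 53) ✓
Hence ord(11) = 26.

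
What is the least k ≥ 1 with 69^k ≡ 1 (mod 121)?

55

Since 69 ∈ (Z/121Z)^×, its order divides φ(121) = φ(11^2) = 11·(11−1) = 110 = 2 · 5 · 11.
Divisors of 110: 1, 2, 5, 10, 11, 22, 55, 110.
Evaluate successive powers at the divisors of 110:
69^1 ≡ 69 (mod 121)
69^2 ≡ 42 (mod 121)
69^5 ≡ 111 (mod 121)
69^10 ≡ 100 (mod 121)
69^11 ≡ 3 (mod 121)
69^22 ≡ 9 (mod 121)
69^55 ≡ 1 (mod 121) ✓
The smallest such exponent is 55, so the order of 69 is 55.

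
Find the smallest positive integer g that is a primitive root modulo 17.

3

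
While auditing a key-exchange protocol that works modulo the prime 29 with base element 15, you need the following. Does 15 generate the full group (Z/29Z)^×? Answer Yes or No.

φ(29) = 29 − 1 = 28 = 2^2 · 7.
15 is a primitive root mod 29 iff 15^(φ(29)/q) ≢ 1 for every prime q | φ(29), i.e. q ∈ {2, 7}.
15^14 ≡ 28 (mod 29)  [q = 2: ≢ 1 ✓]
15^4 ≡ 20 (mod 29)  [q = 7: ≢ 1 ✓]
Every test exponent gives a nontrivial residue, hence 15 generates the full group.

Yes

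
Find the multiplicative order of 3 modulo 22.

5

Since 3 ∈ (Z/22Z)^×, its order divides φ(22) = φ(2)·φ(11) = 1·10 = 10 = 2 · 5.
Divisors of 10: 1, 2, 5, 10.
Evaluate successive powers at the divisors of 10:
3^1 ≡ 3 (mod 22)
3^2 ≡ 9 (mod 22)
3^5 ≡ 1 (mod 22) ✓
So ord_22(3) = 5.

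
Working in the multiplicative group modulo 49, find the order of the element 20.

14

By Lagrange's theorem, ord_49(20) divides φ(49) = φ(7^2) = 7·(7−1) = 42 = 2 · 3 · 7.
Divisors of 42: 1, 2, 3, 6, 7, 14, 21, 42.
Compute 20^d (mod 49) for the divisors d until we hit 1:
20^1 ≡ 20 (mod 49)
20^2 ≡ 8 (mod 49)
20^3 ≡ 13 (mod 49)
20^6 ≡ 22 (mod 49)
20^7 ≡ 48 (mod 49)
20^14 ≡ 1 (mod 49) ✓
The smallest such exponent is 14, so the order of 20 is 14.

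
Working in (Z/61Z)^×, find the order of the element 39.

30

Since 39 ∈ (Z/61Z)^×, its order divides φ(61) = 61 − 1 = 60 = 2^2 · 3 · 5.
Divisors of 60: 1, 2, 3, 4, 5, 6, 10, 12, 15, 20, 30, 60.
Test each divisor d:
39^1 ≡ 39 (mod 61)
39^2 ≡ 57 (mod 61)
39^3 ≡ 27 (mod 61)
39^4 ≡ 16 (mod 61)
39^5 ≡ 14 (mod 61)
39^6 ≡ 58 (mod 61)
39^10 ≡ 13 (mod 61)
39^12 ≡ 9 (mod 61)
39^15 ≡ 60 (mod 61)
39^20 ≡ 47 (mod 61)
39^30 ≡ 1 (mod 61) ✓
Therefore the multiplicative order of 39 modulo 61 is 30.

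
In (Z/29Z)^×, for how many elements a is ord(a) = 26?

φ(29) = 29 − 1 = 28 = 2^2 · 7.
Since (Z/29Z)^× is cyclic of order 28, the number of elements of order d is φ(d) when d | 28 and 0 otherwise.
Since 26 ∤ 28, the count is 0.

0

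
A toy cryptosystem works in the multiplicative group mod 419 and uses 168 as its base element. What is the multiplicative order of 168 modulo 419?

418

ord(168) | φ(419) = 419 − 1 = 418 = 2 · 11 · 19.
Divisors of 418: 1, 2, 11, 19, 22, 38, 209, 418.
Evaluate successive powers at the divisors of 418:
168^1 ≡ 168 (mod 419)
168^2 ≡ 151 (mod 419)
168^11 ≡ 284 (mod 419)
168^19 ≡ 317 (mod 419)
168^22 ≡ 208 (mod 419)
168^38 ≡ 348 (mod 419)
168^209 ≡ 418 (mod 419)
168^418 ≡ 1 (mod 419) ✓
Therefore the multiplicative order of 168 modulo 419 is 418.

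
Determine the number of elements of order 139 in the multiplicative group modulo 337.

φ(337) = 337 − 1 = 336 = 2^4 · 3 · 7.
(Z/337Z)^× is cyclic (|G| = 336); a cyclic group of order m has exactly φ(d) elements of each order d | m, and none otherwise.
Since 139 ∤ 336, the count is 0.

0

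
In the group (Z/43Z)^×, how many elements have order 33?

φ(43) = 43 − 1 = 42 = 2 · 3 · 7.
Since (Z/43Z)^× is cyclic of order 42, the number of elements of order d is φ(d) when d | 42 and 0 otherwise.
33 does not divide 42, so no element of (Z/43Z)^× has order 33.

0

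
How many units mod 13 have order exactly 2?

1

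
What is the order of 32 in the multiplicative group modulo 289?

136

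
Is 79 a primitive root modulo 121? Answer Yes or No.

Yes

φ(121) = φ(11^2) = 11·(11−1) = 110 = 2 · 5 · 11.
Test 79^(110/q) mod 121 for each prime factor q of 110:
79^55 ≡ 120 (mod 121)  [q = 2: ≢ 1 ✓]
79^22 ≡ 81 (mod 121)  [q = 5: ≢ 1 ✓]
79^10 ≡ 78 (mod 121)  [q = 11: ≢ 1 ✓]
All checks pass, so 79 has order 110 and is a primitive root modulo 121.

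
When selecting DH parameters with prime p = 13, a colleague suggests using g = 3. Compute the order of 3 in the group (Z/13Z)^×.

3

ord(3) | φ(13) = 13 − 1 = 12 = 2^2 · 3.
Divisors of 12: 1, 2, 3, 4, 6, 12.
Evaluate successive powers at the divisors of 12:
3^1 ≡ 3 (mod 13)
3^2 ≡ 9 (mod 13)
3^3 ≡ 1 (mod 13) ✓
Therefore the multiplicative order of 3 modulo 13 is 3.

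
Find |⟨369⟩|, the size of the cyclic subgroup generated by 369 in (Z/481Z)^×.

ord(369) | φ(481) = φ(13·37) = (13−1)·(37−1) = 12·36 = 432 = 2^4 · 3^3.
Divisors of 432: 1, 2, 3, 4, 6, 8, 9, 12, 16, 18, 24, 27, 36, 48, 54, 72, 108, 144, 216, 432.
Compute 369^d (mod 481) for the divisors d until we hit 1:
369^1 ≡ 369 (mod 481)
369^2 ≡ 38 (mod 481)
369^3 ≡ 73 (mod 481)
369^4 ≡ 1 (mod 481) ✓
Therefore the multiplicative order of 369 modulo 481 is 4.

4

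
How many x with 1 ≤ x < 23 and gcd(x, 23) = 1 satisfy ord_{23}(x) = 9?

0

φ(23) = 23 − 1 = 22 = 2 · 11.
(Z/23Z)^× is cyclic (|G| = 22); a cyclic group of order m has exactly φ(d) elements of each order d | m, and none otherwise.
Since 9 ∤ 22, the count is 0.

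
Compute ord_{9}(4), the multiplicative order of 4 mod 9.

The order of 4 must divide φ(9) = φ(3^2) = 3·(3−1) = 6 = 2 · 3.
Divisors of 6: 1, 2, 3, 6.
Check 4^d mod 9 for each divisor in increasing order:
4^1 ≡ 4
4^2 ≡ 7
4^3 ≡ 1
The smallest such exponent is 3, so the order of 4 is 3.

3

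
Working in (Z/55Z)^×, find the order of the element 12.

4

By Lagrange's theorem, ord_55(12) divides φ(55) = φ(5·11) = (5−1)·(11−1) = 4·10 = 40 = 2^3 · 5.
Divisors of 40: 1, 2, 4, 5, 8, 10, 20, 40.
Compute 12^d (mod 55) for the divisors d until we hit 1:
12^1 ≡ 12 (mod 55)
12^2 ≡ 34 (mod 55)
12^4 ≡ 1 (mod 55) ✓
So ord_55(12) = 4.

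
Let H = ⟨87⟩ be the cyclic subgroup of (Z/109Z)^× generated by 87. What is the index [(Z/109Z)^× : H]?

2

Since 87 ∈ (Z/109Z)^×, its order divides φ(109) = 109 − 1 = 108 = 2^2 · 3^3.
Divisors of 108: 1, 2, 3, 4, 6, 9, 12, 18, 27, 36, 54, 108.
Check 87^d mod 109 for each divisor in increasing order:
87^1 ≡ 87
87^2 ≡ 48
87^3 ≡ 34
87^4 ≡ 15
87^6 ≡ 66
87^9 ≡ 64
87^12 ≡ 105
87^18 ≡ 63
87^27 ≡ 108
87^36 ≡ 45
87^54 ≡ 1
Thus |⟨87⟩| = ord(87) = 54.
[(Z/109Z)^× : ⟨87⟩] = 108/54 = 2.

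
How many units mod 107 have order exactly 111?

0

φ(107) = 107 − 1 = 106 = 2 · 53.
(Z/107Z)^× is cyclic (|G| = 106); a cyclic group of order m has exactly φ(d) elements of each order d | m, and none otherwise.
Since 111 ∤ 106, the count is 0.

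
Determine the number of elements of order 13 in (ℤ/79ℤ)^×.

φ(79) = 79 − 1 = 78 = 2 · 3 · 13.
Since (Z/79Z)^× is cyclic of order 78, the number of elements of order d is φ(d) when d | 78 and 0 otherwise.
13 | 78, and φ(13) = 13 − 1 = 12.

12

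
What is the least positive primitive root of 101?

2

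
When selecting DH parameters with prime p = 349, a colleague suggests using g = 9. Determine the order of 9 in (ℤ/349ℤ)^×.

87

By Lagrange's theorem, ord_349(9) divides φ(349) = 349 − 1 = 348 = 2^2 · 3 · 29.
Divisors of 348: 1, 2, 3, 4, 6, 12, 29, 58, 87, 116, 174, 348.
Compute 9^d (mod 349) for the divisors d until we hit 1:
9^1 ≡ 9 (mod 349)
9^2 ≡ 81 (mod 349)
9^3 ≡ 31 (mod 349)
9^4 ≡ 279 (mod 349)
9^6 ≡ 263 (mod 349)
9^12 ≡ 67 (mod 349)
9^29 ≡ 226 (mod 349)
9^58 ≡ 122 (mod 349)
9^87 ≡ 1 (mod 349) ✓
The smallest such exponent is 87, so the order of 9 is 87.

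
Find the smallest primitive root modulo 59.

φ(59) = 59 − 1 = 58 = 2 · 29.
g is a primitive root iff g^(58/q) ≢ 1 (mod 59) for each prime q ∈ {2, 29}.
g = 2: 2^29 ≡ 58; 2^2 ≡ 4 — none is 1, so 2 is a primitive root.
So 2 is the smallest generator of (Z/59Z)^×.

2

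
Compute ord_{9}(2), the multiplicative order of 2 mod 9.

6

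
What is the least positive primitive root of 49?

3

φ(49) = φ(7^2) = 7·(7−1) = 42 = 2 · 3 · 7.
g is a primitive root iff g^(42/q) ≢ 1 (mod 49) for each prime q ∈ {2, 3, 7}.
g = 2: 2^21 ≡ 1 — hits 1, so not a primitive root.
g = 3: 3^21 ≡ 48; 3^14 ≡ 30; 3^6 ≡ 43 — none is 1, so 3 is a primitive root.
Hence the least primitive root of 49 is 3.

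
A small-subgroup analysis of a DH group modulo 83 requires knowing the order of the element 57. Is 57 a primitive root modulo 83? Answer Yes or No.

Yes

φ(83) = 83 − 1 = 82 = 2 · 41.
Test 57^(82/q) mod 83 for each prime factor q of 82:
57^41 ≡ 82 (mod 83)  [q = 2: ≢ 1 ✓]
57^2 ≡ 12 (mod 83)  [q = 41: ≢ 1 ✓]
Every test exponent gives a nontrivial residue, hence 57 generates the full group.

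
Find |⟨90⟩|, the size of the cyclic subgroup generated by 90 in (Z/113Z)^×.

112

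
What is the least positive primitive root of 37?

φ(37) = 37 − 1 = 36 = 2^2 · 3^2.
g is a primitive root iff g^(36/q) ≢ 1 (mod 37) for each prime q ∈ {2, 3}.
g = 2: 2^18 ≡ 36; 2^12 ≡ 26 — none is 1, so 2 is a primitive root.
So 2 is the smallest generator of (Z/37Z)^×.

2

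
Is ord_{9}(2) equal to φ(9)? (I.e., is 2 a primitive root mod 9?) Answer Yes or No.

φ(9) = φ(3^2) = 3·(3−1) = 6 = 2 · 3.
It suffices to check that the order of 2 is not a proper divisor of 6: compute 2^(6/q) for q ∈ {2, 3}.
2^3 ≡ 8 (mod 9)  [q = 2: ≢ 1 ✓]
2^2 ≡ 4 (mod 9)  [q = 3: ≢ 1 ✓]
None equal 1, so ord_9(2) = 6: 2 is a primitive root.

Yes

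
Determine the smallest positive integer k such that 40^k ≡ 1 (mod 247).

ord(40) | φ(247) = φ(13·19) = (13−1)·(19−1) = 12·18 = 216 = 2^3 · 3^3.
Divisors of 216: 1, 2, 3, 4, 6, 8, 9, 12, 18, 24, 27, 36, 54, 72, 108, 216.
Evaluate successive powers at the divisors of 216:
40^1 ≡ 40 (mod 247)
40^2 ≡ 118 (mod 247)
40^3 ≡ 27 (mod 247)
40^4 ≡ 92 (mod 247)
40^6 ≡ 235 (mod 247)
40^8 ≡ 66 (mod 247)
40^9 ≡ 170 (mod 247)
40^12 ≡ 144 (mod 247)
40^18 ≡ 1 (mod 247) ✓
Hence ord(40) = 18.

18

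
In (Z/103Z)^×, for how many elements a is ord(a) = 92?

φ(103) = 103 − 1 = 102 = 2 · 3 · 17.
Since (Z/103Z)^× is cyclic of order 102, the number of elements of order d is φ(d) when d | 102 and 0 otherwise.
92 does not divide 102, so no element of (Z/103Z)^× has order 92.

0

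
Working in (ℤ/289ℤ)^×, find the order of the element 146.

ord(146) | φ(289) = φ(17^2) = 17·(17−1) = 272 = 2^4 · 17.
Divisors of 272: 1, 2, 4, 8, 16, 17, 34, 68, 136, 272.
Evaluate successive powers at the divisors of 272:
146^1 ≡ 146 (mod 289)
146^2 ≡ 219 (mod 289)
146^4 ≡ 276 (mod 289)
146^8 ≡ 169 (mod 289)
146^16 ≡ 239 (mod 289)
146^17 ≡ 214 (mod 289)
146^34 ≡ 134 (mod 289)
146^68 ≡ 38 (mod 289)
146^136 ≡ 288 (mod 289)
146^272 ≡ 1 (mod 289) ✓
The smallest such exponent is 272, so the order of 146 is 272.

272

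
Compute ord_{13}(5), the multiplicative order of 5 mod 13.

4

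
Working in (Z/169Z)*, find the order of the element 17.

78

ord(17) | φ(169) = φ(13^2) = 13·(13−1) = 156 = 2^2 · 3 · 13.
Divisors of 156: 1, 2, 3, 4, 6, 12, 13, 26, 39, 52, 78, 156.
Check 17^d mod 169 for each divisor in increasing order:
17^1 ≡ 17 (mod 169)
17^2 ≡ 120 (mod 169)
17^3 ≡ 12 (mod 169)
17^4 ≡ 35 (mod 169)
17^6 ≡ 144 (mod 169)
17^12 ≡ 118 (mod 169)
17^13 ≡ 147 (mod 169)
17^26 ≡ 146 (mod 169)
17^39 ≡ 168 (mod 169)
17^52 ≡ 22 (mod 169)
17^78 ≡ 1 (mod 169) ✓
The smallest such exponent is 78, so the order of 17 is 78.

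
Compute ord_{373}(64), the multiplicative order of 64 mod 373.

62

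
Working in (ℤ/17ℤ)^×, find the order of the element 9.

8

By Lagrange's theorem, ord_17(9) divides φ(17) = 17 − 1 = 16 = 2^4.
Divisors of 16: 1, 2, 4, 8, 16.
Test each divisor d:
9^1 ≡ 9 (mod 17)
9^2 ≡ 13 (mod 17)
9^4 ≡ 16 (mod 17)
9^8 ≡ 1 (mod 17) ✓
The smallest such exponent is 8, so the order of 9 is 8.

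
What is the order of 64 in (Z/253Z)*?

55

By Lagrange's theorem, ord_253(64) divides φ(253) = φ(11·23) = (11−1)·(23−1) = 10·22 = 220 = 2^2 · 5 · 11.
Divisors of 220: 1, 2, 4, 5, 10, 11, 20, 22, 44, 55, 110, 220.
Compute 64^d (mod 253) for the divisors d until we hit 1:
64^1 ≡ 64
64^2 ≡ 48
64^4 ≡ 27
64^5 ≡ 210
64^10 ≡ 78
64^11 ≡ 185
64^20 ≡ 12
64^22 ≡ 70
64^44 ≡ 93
64^55 ≡ 1
The smallest such exponent is 55, so the order of 64 is 55.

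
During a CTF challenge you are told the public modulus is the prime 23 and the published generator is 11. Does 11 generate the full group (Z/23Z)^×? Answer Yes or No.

Yes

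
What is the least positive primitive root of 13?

φ(13) = 13 − 1 = 12 = 2^2 · 3.
Test candidates g = 2, 3, … against the prime factors q ∈ {2, 3} of φ(13): g is a generator iff g^(12/q) ≢ 1 for every such q.
g = 2: 2^6 ≡ 12; 2^4 ≡ 3 — none is 1, so 2 is a primitive root.
The smallest primitive root modulo 13 is 2.

2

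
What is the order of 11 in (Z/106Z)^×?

Since 11 ∈ (Z/106Z)^×, its order divides φ(106) = φ(2)·φ(53) = 1·52 = 52 = 2^2 · 13.
Divisors of 52: 1, 2, 4, 13, 26, 52.
Evaluate successive powers at the divisors of 52:
11^1 ≡ 11
11^2 ≡ 15
11^4 ≡ 13
11^13 ≡ 105
11^26 ≡ 1
Therefore the multiplicative order of 11 modulo 106 is 26.

26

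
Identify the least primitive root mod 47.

5

φ(47) = 47 − 1 = 46 = 2 · 23.
Test candidates g = 2, 3, … against the prime factors q ∈ {2, 23} of φ(47): g is a generator iff g^(46/q) ≢ 1 for every such q.
g = 2: 2^23 ≡ 1 — hits 1, so not a primitive root.
g = 3: 3^23 ≡ 1 — hits 1, so not a primitive root.
g = 4: 4^23 ≡ 1 — hits 1, so not a primitive root.
g = 5: 5^23 ≡ 46; 5^2 ≡ 25 — none is 1, so 5 is a primitive root.
So 5 is the smallest generator of (Z/47Z)^×.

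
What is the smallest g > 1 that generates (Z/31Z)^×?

3

φ(31) = 31 − 1 = 30 = 2 · 3 · 5.
g is a primitive root iff g^(30/q) ≢ 1 (mod 31) for each prime q ∈ {2, 3, 5}.
g = 2: 2^15 ≡ 1 — hits 1, so not a primitive root.
g = 3: 3^15 ≡ 30; 3^10 ≡ 25; 3^6 ≡ 16 — none is 1, so 3 is a primitive root.
The smallest primitive root modulo 31 is 3.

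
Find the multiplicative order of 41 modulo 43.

7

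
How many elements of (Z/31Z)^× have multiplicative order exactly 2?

φ(31) = 31 − 1 = 30 = 2 · 3 · 5.
In a cyclic group of order 30, there are φ(d) elements of order d for each divisor d of 30, and zero for non-divisors.
2 | 30, and φ(2) = 2 − 1 = 1.

1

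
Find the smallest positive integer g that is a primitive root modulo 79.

3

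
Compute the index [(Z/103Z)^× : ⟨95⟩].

ord(95) | φ(103) = 103 − 1 = 102 = 2 · 3 · 17.
Divisors of 102: 1, 2, 3, 6, 17, 34, 51, 102.
Test each divisor d:
95^1 ≡ 95 (mod 103)
95^2 ≡ 64 (mod 103)
95^3 ≡ 3 (mod 103)
95^6 ≡ 9 (mod 103)
95^17 ≡ 102 (mod 103)
95^34 ≡ 1 (mod 103) ✓
So ord_103(95) = 34, hence |⟨95⟩| = 34.
Index = |(Z/103Z)^×| / |⟨95⟩| = 102 / 34 = 3.

3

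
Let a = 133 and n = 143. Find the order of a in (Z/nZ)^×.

ord(133) | φ(143) = φ(11·13) = (11−1)·(13−1) = 10·12 = 120 = 2^3 · 3 · 5.
Divisors of 120: 1, 2, 3, 4, 5, 6, 8, 10, 12, 15, 20, 24, 30, 40, 60, 120.
Test each divisor d:
133^1 ≡ 133 (mod 143)
133^2 ≡ 100 (mod 143)
133^3 ≡ 1 (mod 143) ✓
So ord_143(133) = 3.

3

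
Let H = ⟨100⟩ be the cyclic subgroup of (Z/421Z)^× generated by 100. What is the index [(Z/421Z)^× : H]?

6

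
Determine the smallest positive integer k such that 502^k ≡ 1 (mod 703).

18

ord(502) | φ(703) = φ(19·37) = (19−1)·(37−1) = 18·36 = 648 = 2^3 · 3^4.
Divisors of 648: 1, 2, 3, 4, 6, 8, 9, 12, 18, 24, 27, 36, 54, 72, 81, 108, 162, 216, 324, 648.
Test each divisor d:
502^1 ≡ 502 (mod 703)
502^2 ≡ 330 (mod 703)
502^3 ≡ 455 (mod 703)
502^4 ≡ 638 (mod 703)
502^6 ≡ 343 (mod 703)
502^8 ≡ 7 (mod 703)
502^9 ≡ 702 (mod 703)
502^12 ≡ 248 (mod 703)
502^18 ≡ 1 (mod 703) ✓
So ord_703(502) = 18.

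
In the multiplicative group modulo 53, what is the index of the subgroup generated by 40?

2

ord(40) | φ(53) = 53 − 1 = 52 = 2^2 · 13.
Divisors of 52: 1, 2, 4, 13, 26, 52.
Evaluate successive powers at the divisors of 52:
40^1 ≡ 40
40^2 ≡ 10
40^4 ≡ 47
40^13 ≡ 52
40^26 ≡ 1
Thus |⟨40⟩| = ord(40) = 26.
[(Z/53Z)^× : ⟨40⟩] = 52/26 = 2.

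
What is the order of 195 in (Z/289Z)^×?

136

Since 195 ∈ (Z/289Z)^×, its order divides φ(289) = φ(17^2) = 17·(17−1) = 272 = 2^4 · 17.
Divisors of 272: 1, 2, 4, 8, 16, 17, 34, 68, 136, 272.
Check 195^d mod 289 for each divisor in increasing order:
195^1 ≡ 195 (mod 289)
195^2 ≡ 166 (mod 289)
195^4 ≡ 101 (mod 289)
195^8 ≡ 86 (mod 289)
195^16 ≡ 171 (mod 289)
195^17 ≡ 110 (mod 289)
195^34 ≡ 251 (mod 289)
195^68 ≡ 288 (mod 289)
195^136 ≡ 1 (mod 289) ✓
Therefore the multiplicative order of 195 modulo 289 is 136.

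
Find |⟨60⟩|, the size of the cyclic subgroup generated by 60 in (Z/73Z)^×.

The order of 60 must divide φ(73) = 73 − 1 = 72 = 2^3 · 3^2.
Divisors of 72: 1, 2, 3, 4, 6, 8, 9, 12, 18, 24, 36, 72.
Check 60^d mod 73 for each divisor in increasing order:
60^1 ≡ 60 (mod 73)
60^2 ≡ 23 (mod 73)
60^3 ≡ 66 (mod 73)
60^4 ≡ 18 (mod 73)
60^6 ≡ 49 (mod 73)
60^8 ≡ 32 (mod 73)
60^9 ≡ 22 (mod 73)
60^12 ≡ 65 (mod 73)
60^18 ≡ 46 (mod 73)
60^24 ≡ 64 (mod 73)
60^36 ≡ 72 (mod 73)
60^72 ≡ 1 (mod 73) ✓
Therefore the multiplicative order of 60 modulo 73 is 72.

72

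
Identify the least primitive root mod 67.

2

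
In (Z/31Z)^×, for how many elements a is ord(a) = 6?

2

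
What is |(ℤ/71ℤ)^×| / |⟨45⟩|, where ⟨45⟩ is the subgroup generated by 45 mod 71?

The order of 45 must divide φ(71) = 71 − 1 = 70 = 2 · 5 · 7.
Divisors of 70: 1, 2, 5, 7, 10, 14, 35, 70.
Check 45^d mod 71 for each divisor in increasing order:
45^1 ≡ 45 (mod 71)
45^2 ≡ 37 (mod 71)
45^5 ≡ 48 (mod 71)
45^7 ≡ 1 (mod 71) ✓
Thus |⟨45⟩| = ord(45) = 7.
The index is φ(71) / ord(45) = 70 / 7 = 10.

10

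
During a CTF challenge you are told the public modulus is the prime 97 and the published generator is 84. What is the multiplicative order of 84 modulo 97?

96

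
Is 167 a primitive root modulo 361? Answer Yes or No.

φ(361) = φ(19^2) = 19·(19−1) = 342 = 2 · 3^2 · 19.
167 is a primitive root mod 361 iff 167^(φ(361)/q) ≢ 1 for every prime q | φ(361), i.e. q ∈ {2, 3, 19}.
167^171 ≡ 360 (mod 361)  [q = 2: ≢ 1 ✓]
167^114 ≡ 68 (mod 361)  [q = 3: ≢ 1 ✓]
167^18 ≡ 248 (mod 361)  [q = 19: ≢ 1 ✓]
Every test exponent gives a nontrivial residue, hence 167 generates the full group.

Yes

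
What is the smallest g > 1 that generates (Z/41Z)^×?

6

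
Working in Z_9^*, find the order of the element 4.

ord(4) | φ(9) = φ(3^2) = 3·(3−1) = 6 = 2 · 3.
Divisors of 6: 1, 2, 3, 6.
Compute 4^d (mod 9) for the divisors d until we hit 1:
4^1 ≡ 4 (mod 9)
4^2 ≡ 7 (mod 9)
4^3 ≡ 1 (mod 9) ✓
Hence ord(4) = 3.

3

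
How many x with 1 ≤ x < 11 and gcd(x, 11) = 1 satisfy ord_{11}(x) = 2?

1

φ(11) = 11 − 1 = 10 = 2 · 5.
(Z/11Z)^× is cyclic (|G| = 10); a cyclic group of order m has exactly φ(d) elements of each order d | m, and none otherwise.
2 | 10, and φ(2) = 2 − 1 = 1.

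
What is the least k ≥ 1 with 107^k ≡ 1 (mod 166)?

82

Since 107 ∈ (Z/166Z)^×, its order divides φ(166) = φ(2)·φ(83) = 1·82 = 82 = 2 · 41.
Divisors of 82: 1, 2, 41, 82.
Compute 107^d (mod 166) for the divisors d until we hit 1:
107^1 ≡ 107 (mod 166)
107^2 ≡ 161 (mod 166)
107^41 ≡ 165 (mod 166)
107^82 ≡ 1 (mod 166) ✓
The smallest such exponent is 82, so the order of 107 is 82.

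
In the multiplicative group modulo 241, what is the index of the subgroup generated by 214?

6

The order of 214 must divide φ(241) = 241 − 1 = 240 = 2^4 · 3 · 5.
Divisors of 240: 1, 2, 3, 4, 5, 6, 8, 10, 12, 15, 16, 20, 24, 30, 40, 48, 60, 80, 120, 240.
Check 214^d mod 241 for each divisor in increasing order:
214^1 ≡ 214 (mod 241)
214^2 ≡ 6 (mod 241)
214^3 ≡ 79 (mod 241)
214^4 ≡ 36 (mod 241)
214^5 ≡ 233 (mod 241)
214^6 ≡ 216 (mod 241)
214^8 ≡ 91 (mod 241)
214^10 ≡ 64 (mod 241)
214^12 ≡ 143 (mod 241)
214^15 ≡ 211 (mod 241)
214^16 ≡ 87 (mod 241)
214^20 ≡ 240 (mod 241)
214^24 ≡ 205 (mod 241)
214^30 ≡ 177 (mod 241)
214^40 ≡ 1 (mod 241) ✓
So ord_241(214) = 40, hence |⟨214⟩| = 40.
[(Z/241Z)^× : ⟨214⟩] = 240/40 = 6.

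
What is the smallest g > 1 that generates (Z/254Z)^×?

3

φ(254) = φ(2)·φ(127) = 1·126 = 126 = 2 · 3^2 · 7.
Test candidates g = 2, 3, … against the prime factors q ∈ {2, 3, 7} of φ(254): g is a generator iff g^(126/q) ≢ 1 for every such q.
g = 2: gcd(2, 254) = 2 > 1, not a unit — skip.
g = 3: 3^63 ≡ 253; 3^42 ≡ 107; 3^18 ≡ 131 — none is 1, so 3 is a primitive root.
Hence the least primitive root of 254 is 3.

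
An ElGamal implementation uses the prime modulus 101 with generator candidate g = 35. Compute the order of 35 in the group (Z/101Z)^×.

100

Since 35 ∈ (Z/101Z)^×, its order divides φ(101) = 101 − 1 = 100 = 2^2 · 5^2.
Divisors of 100: 1, 2, 4, 5, 10, 20, 25, 50, 100.
Check 35^d mod 101 for each divisor in increasing order:
35^1 ≡ 35 (mod 101)
35^2 ≡ 13 (mod 101)
35^4 ≡ 68 (mod 101)
35^5 ≡ 57 (mod 101)
35^10 ≡ 17 (mod 101)
35^20 ≡ 87 (mod 101)
35^25 ≡ 10 (mod 101)
35^50 ≡ 100 (mod 101)
35^100 ≡ 1 (mod 101) ✓
Therefore the multiplicative order of 35 modulo 101 is 100.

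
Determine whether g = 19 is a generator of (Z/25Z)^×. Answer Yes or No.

No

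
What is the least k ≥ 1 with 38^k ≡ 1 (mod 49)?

42

Since 38 ∈ (Z/49Z)^×, its order divides φ(49) = φ(7^2) = 7·(7−1) = 42 = 2 · 3 · 7.
Divisors of 42: 1, 2, 3, 6, 7, 14, 21, 42.
Test each divisor d:
38^1 ≡ 38 (mod 49)
38^2 ≡ 23 (mod 49)
38^3 ≡ 41 (mod 49)
38^6 ≡ 15 (mod 49)
38^7 ≡ 31 (mod 49)
38^14 ≡ 30 (mod 49)
38^21 ≡ 48 (mod 49)
38^42 ≡ 1 (mod 49) ✓
Hence ord(38) = 42.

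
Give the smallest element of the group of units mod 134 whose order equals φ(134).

7

φ(134) = φ(2)·φ(67) = 1·66 = 66 = 2 · 3 · 11.
g is a primitive root iff g^(66/q) ≢ 1 (mod 134) for each prime q ∈ {2, 3, 11}.
g = 2: gcd(2, 134) = 2 > 1, not a unit — skip.
g = 3: 3^33 ≡ 133; 3^22 ≡ 1 — hits 1, so not a primitive root.
g = 4: gcd(4, 134) = 2 > 1, not a unit — skip.
g = 5: 5^33 ≡ 133; 5^22 ≡ 1 — hits 1, so not a primitive root.
g = 6: gcd(6, 134) = 2 > 1, not a unit — skip.
g = 7: 7^33 ≡ 133; 7^22 ≡ 29; 7^6 ≡ 131 — none is 1, so 7 is a primitive root.
The smallest primitive root modulo 134 is 7.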